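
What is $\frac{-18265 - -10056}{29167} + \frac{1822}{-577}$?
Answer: $- \frac{57878867}{16829359} \approx -3.4392$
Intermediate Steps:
$\frac{-18265 - -10056}{29167} + \frac{1822}{-577} = \left(-18265 + 10056\right) \frac{1}{29167} + 1822 \left(- \frac{1}{577}\right) = \left(-8209\right) \frac{1}{29167} - \frac{1822}{577} = - \frac{8209}{29167} - \frac{1822}{577} = - \frac{57878867}{16829359}$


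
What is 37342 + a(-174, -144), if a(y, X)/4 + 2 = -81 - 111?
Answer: 36566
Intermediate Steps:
a(y, X) = -776 (a(y, X) = -8 + 4*(-81 - 111) = -8 + 4*(-192) = -8 - 768 = -776)
37342 + a(-174, -144) = 37342 - 776 = 36566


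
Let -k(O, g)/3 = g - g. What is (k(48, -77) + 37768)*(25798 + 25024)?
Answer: 1919445296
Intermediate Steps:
k(O, g) = 0 (k(O, g) = -3*(g - g) = -3*0 = 0)
(k(48, -77) + 37768)*(25798 + 25024) = (0 + 37768)*(25798 + 25024) = 37768*50822 = 1919445296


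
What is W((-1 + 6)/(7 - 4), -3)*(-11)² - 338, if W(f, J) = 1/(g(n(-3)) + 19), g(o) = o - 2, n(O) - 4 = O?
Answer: -5963/18 ≈ -331.28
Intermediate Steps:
n(O) = 4 + O
g(o) = -2 + o
W(f, J) = 1/18 (W(f, J) = 1/((-2 + (4 - 3)) + 19) = 1/((-2 + 1) + 19) = 1/(-1 + 19) = 1/18)
W((-1 + 6)/(7 - 4), -3)*(-11)² - 338 = (1/18)*(-11)² - 338 = (1/18)*121 - 338 = 121/18 - 338 = -5963/18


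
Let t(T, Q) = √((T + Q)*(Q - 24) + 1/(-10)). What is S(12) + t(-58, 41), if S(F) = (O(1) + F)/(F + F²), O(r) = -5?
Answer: 7/156 + 7*I*√590/10 ≈ 0.044872 + 17.003*I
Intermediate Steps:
t(T, Q) = √(-⅒ + (-24 + Q)*(Q + T)) (t(T, Q) = √((Q + T)*(-24 + Q) - ⅒) = √((-24 + Q)*(Q + T) - ⅒) = √(-⅒ + (-24 + Q)*(Q + T)))
S(F) = (-5 + F)/(F + F²)
S(12) + t(-58, 41) = (-5 + 12)/(12*(1 + 12)) + √(-10 - 2400*41 - 2400*(-58) + 100*41² + 100*41*(-58))/10 = (1/12)*7/13 + √(-10 - 98400 + 139200 + 100*1681 - 237800)/10 = (1/12)*(1/13)*7 + √(-10 - 98400 + 139200 + 168100 - 237800)/10 = 7/156 + √(-28910)/10 = 7/156 + (7*I*√590)/10 = 7/156 + 7*I*√590/10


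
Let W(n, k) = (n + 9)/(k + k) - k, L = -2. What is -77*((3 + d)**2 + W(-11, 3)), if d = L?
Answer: 539/3 ≈ 179.67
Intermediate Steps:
d = -2
W(n, k) = -k + (9 + n)/(2*k) (W(n, k) = (9 + n)/((2*k)) - k = (9 + n)*(1/(2*k)) - k = (9 + n)/(2*k) - k = -k + (9 + n)/(2*k))
-77*((3 + d)**2 + W(-11, 3)) = -77*((3 - 2)**2 + (1/2)*(9 - 11 - 2*3**2)/3) = -77*(1**2 + (1/2)*(1/3)*(9 - 11 - 2*9)) = -77*(1 + (1/2)*(1/3)*(9 - 11 - 18)) = -77*(1 + (1/2)*(1/3)*(-20)) = -77*(1 - 10/3) = -77*(-7/3) = 539/3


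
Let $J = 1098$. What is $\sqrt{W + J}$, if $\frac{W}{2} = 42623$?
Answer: $2 \sqrt{21586} \approx 293.84$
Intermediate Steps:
$W = 85246$ ($W = 2 \cdot 42623 = 85246$)
$\sqrt{W + J} = \sqrt{85246 + 1098} = \sqrt{86344} = 2 \sqrt{21586}$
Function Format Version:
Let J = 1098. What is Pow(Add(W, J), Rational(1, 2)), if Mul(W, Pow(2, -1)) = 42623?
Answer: Mul(2, Pow(21586, Rational(1, 2))) ≈ 293.84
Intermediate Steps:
W = 85246 (W = Mul(2, 42623) = 85246)
Pow(Add(W, J), Rational(1, 2)) = Pow(Add(85246, 1098), Rational(1, 2)) = Pow(86344, Rational(1, 2)) = Mul(2, Pow(21586, Rational(1, 2)))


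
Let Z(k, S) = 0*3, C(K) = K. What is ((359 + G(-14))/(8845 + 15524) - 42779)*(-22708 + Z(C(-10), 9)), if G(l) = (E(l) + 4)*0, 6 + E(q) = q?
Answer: 23672660637136/24369 ≈ 9.7142e+8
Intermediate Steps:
E(q) = -6 + q
Z(k, S) = 0
G(l) = 0 (G(l) = ((-6 + l) + 4)*0 = (-2 + l)*0 = 0)
((359 + G(-14))/(8845 + 15524) - 42779)*(-22708 + Z(C(-10), 9)) = ((359 + 0)/(8845 + 15524) - 42779)*(-22708 + 0) = (359/24369 - 42779)*(-22708) = -1042481092/24369*(-22708) = 23672660637136/24369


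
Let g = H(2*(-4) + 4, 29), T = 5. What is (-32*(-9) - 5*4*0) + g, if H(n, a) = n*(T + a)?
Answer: 152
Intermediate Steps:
H(n, a) = n*(5 + a)
g = -136 (g = (2*(-4) + 4)*(5 + 29) = (-8 + 4)*34 = -4*34 = -136)
(-32*(-9) - 5*4*0) + g = (-32*(-9) - 5*4*0) - 136 = (288 - 20*0) - 136 = (288 + 0) - 136 = 288 - 136 = 152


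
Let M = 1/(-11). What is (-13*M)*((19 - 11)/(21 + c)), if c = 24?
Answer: 104/495 ≈ 0.21010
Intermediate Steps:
M = -1/11 ≈ -0.090909
(-13*M)*((19 - 11)/(21 + c)) = (-13*(-1/11))*((19 - 11)/(21 + 24)) = 13*(8/45)/11 = 13*(8*(1/45))/11 = (13/11)*(8/45) = 104/495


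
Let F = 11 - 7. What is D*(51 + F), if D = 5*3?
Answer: 825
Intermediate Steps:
F = 4
D = 15
D*(51 + F) = 15*(51 + 4) = 15*55 = 825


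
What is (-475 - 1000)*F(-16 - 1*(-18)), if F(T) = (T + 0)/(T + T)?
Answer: -1475/2 ≈ -737.50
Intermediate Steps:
F(T) = 1/2 (F(T) = T/((2*T)) = T*(1/(2*T)) = 1/2)
(-475 - 1000)*F(-16 - 1*(-18)) = (-475 - 1000)*(1/2) = -1475*1/2 = -1475/2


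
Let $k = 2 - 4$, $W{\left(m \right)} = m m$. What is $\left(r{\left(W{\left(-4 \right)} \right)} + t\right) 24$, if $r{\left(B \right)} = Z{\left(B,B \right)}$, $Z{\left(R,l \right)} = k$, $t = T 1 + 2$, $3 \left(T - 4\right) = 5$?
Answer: $136$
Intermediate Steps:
$T = \frac{17}{3}$ ($T = 4 + \frac{1}{3} \cdot 5 = 4 + \frac{5}{3} = \frac{17}{3} \approx 5.6667$)
$t = \frac{23}{3}$ ($t = \frac{17}{3} \cdot 1 + 2 = \frac{17}{3} + 2 = \frac{23}{3} \approx 7.6667$)
$W{\left(m \right)} = m^{2}$
$k = -2$
$Z{\left(R,l \right)} = -2$
$r{\left(B \right)} = -2$
$\left(r{\left(W{\left(-4 \right)} \right)} + t\right) 24 = \left(-2 + \frac{23}{3}\right) 24 = \frac{17}{3} \cdot 24 = 136$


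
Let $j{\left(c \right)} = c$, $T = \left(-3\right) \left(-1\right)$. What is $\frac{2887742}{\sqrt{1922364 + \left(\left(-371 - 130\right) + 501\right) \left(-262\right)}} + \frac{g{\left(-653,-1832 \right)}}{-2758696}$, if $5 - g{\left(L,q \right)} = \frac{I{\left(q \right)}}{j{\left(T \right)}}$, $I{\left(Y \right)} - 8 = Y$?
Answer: $- \frac{613}{2758696} + \frac{1443871 \sqrt{53399}}{160197} \approx 2082.8$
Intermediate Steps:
$I{\left(Y \right)} = 8 + Y$
$T = 3$
$g{\left(L,q \right)} = \frac{7}{3} - \frac{q}{3}$ ($g{\left(L,q \right)} = 5 - \frac{8 + q}{3} = 5 - \left(8 + q\right) \frac{1}{3} = 5 - \left(\frac{8}{3} + \frac{q}{3}\right) = \frac{7}{3} - \frac{q}{3}$)
$\frac{2887742}{\sqrt{1922364 + \left(\left(-371 - 130\right) + 501\right) \left(-262\right)}} + \frac{g{\left(-653,-1832 \right)}}{-2758696} = \frac{2887742}{\sqrt{1922364 + \left(\left(-371 - 130\right) + 501\right) \left(-262\right)}} + \frac{\frac{7}{3} - - \frac{1832}{3}}{-2758696} = \frac{2887742}{\sqrt{1922364 + \left(-501 + 501\right) \left(-262\right)}} + \left(\frac{7}{3} + \frac{1832}{3}\right) \left(- \frac{1}{2758696}\right) = \frac{2887742}{\sqrt{1922364 + 0 \left(-262\right)}} + 613 \left(- \frac{1}{2758696}\right) = \frac{2887742}{\sqrt{1922364 + 0}} - \frac{613}{2758696} = \frac{2887742}{\sqrt{1922364}} - \frac{613}{2758696} = \frac{2887742}{6 \sqrt{53399}} - \frac{613}{2758696} = 2887742 \frac{\sqrt{53399}}{320394} - \frac{613}{2758696} = \frac{1443871 \sqrt{53399}}{160197} - \frac{613}{2758696} = - \frac{613}{2758696} + \frac{1443871 \sqrt{53399}}{160197}$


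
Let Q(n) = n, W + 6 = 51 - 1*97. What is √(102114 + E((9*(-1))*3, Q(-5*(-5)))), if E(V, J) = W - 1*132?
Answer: √101930 ≈ 319.26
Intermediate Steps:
W = -52 (W = -6 + (51 - 1*97) = -6 + (51 - 97) = -6 - 46 = -52)
E(V, J) = -184 (E(V, J) = -52 - 1*132 = -52 - 132 = -184)
√(102114 + E((9*(-1))*3, Q(-5*(-5)))) = √(102114 - 184) = √101930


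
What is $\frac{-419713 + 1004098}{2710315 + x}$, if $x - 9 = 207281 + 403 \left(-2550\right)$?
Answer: $\frac{38959}{125997} \approx 0.30921$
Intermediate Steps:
$x = -820360$ ($x = 9 + \left(207281 + 403 \left(-2550\right)\right) = 9 + \left(207281 - 1027650\right) = 9 - 820369 = -820360$)
$\frac{-419713 + 1004098}{2710315 + x} = \frac{-419713 + 1004098}{2710315 - 820360} = \frac{584385}{1889955} = 584385 \cdot \frac{1}{1889955} = \frac{38959}{125997}$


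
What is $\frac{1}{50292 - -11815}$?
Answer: $\frac{1}{62107} \approx 1.6101 \cdot 10^{-5}$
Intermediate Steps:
$\frac{1}{50292 - -11815} = \frac{1}{50292 + 11815} = \frac{1}{62107}$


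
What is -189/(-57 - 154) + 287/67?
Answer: 73220/14137 ≈ 5.1793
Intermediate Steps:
-189/(-57 - 154) + 287/67 = -189/(-211) + 287*(1/67) = -189*(-1/211) + 287/67 = 189/211 + 287/67 = 73220/14137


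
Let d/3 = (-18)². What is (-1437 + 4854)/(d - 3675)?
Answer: -67/53 ≈ -1.2642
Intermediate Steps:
d = 972 (d = 3*(-18)² = 3*324 = 972)
(-1437 + 4854)/(d - 3675) = (-1437 + 4854)/(972 - 3675) = 3417/(-2703) = 3417*(-1/2703) = -67/53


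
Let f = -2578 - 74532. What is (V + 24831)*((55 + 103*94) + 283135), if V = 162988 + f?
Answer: 32423566248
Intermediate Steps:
f = -77110
V = 85878 (V = 162988 - 77110 = 85878)
(V + 24831)*((55 + 103*94) + 283135) = (85878 + 24831)*((55 + 103*94) + 283135) = 110709*((55 + 9682) + 283135) = 110709*(9737 + 283135) = 110709*292872 = 32423566248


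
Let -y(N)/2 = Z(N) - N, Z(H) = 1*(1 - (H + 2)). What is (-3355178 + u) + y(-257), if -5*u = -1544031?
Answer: -15236989/5 ≈ -3.0474e+6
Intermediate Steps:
u = 1544031/5 (u = -⅕*(-1544031) = 1544031/5 ≈ 3.0881e+5)
Z(H) = -1 - H (Z(H) = 1*(1 - (2 + H)) = 1*(1 + (-2 - H)) = 1*(-1 - H) = -1 - H)
y(N) = 2 + 4*N (y(N) = -2*((-1 - N) - N) = -2*(-1 - 2*N) = 2 + 4*N)
(-3355178 + u) + y(-257) = (-3355178 + 1544031/5) + (2 + 4*(-257)) = -15231859/5 + (2 - 1028) = -15231859/5 - 1026 = -15236989/5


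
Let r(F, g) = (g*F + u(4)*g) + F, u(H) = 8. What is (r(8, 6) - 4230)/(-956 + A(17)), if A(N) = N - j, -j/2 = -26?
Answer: 4126/991 ≈ 4.1635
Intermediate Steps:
j = 52 (j = -2*(-26) = 52)
r(F, g) = F + 8*g + F*g (r(F, g) = (g*F + 8*g) + F = (F*g + 8*g) + F = (8*g + F*g) + F = F + 8*g + F*g)
A(N) = -52 + N (A(N) = N - 1*52 = N - 52 = -52 + N)
(r(8, 6) - 4230)/(-956 + A(17)) = ((8 + 8*6 + 8*6) - 4230)/(-956 + (-52 + 17)) = ((8 + 48 + 48) - 4230)/(-956 - 35) = (104 - 4230)/(-991) = -4126*(-1/991) = 4126/991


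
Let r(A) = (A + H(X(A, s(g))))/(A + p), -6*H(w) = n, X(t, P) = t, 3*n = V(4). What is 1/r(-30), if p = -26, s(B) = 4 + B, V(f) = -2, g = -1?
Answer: 504/269 ≈ 1.8736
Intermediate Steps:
n = -⅔ (n = (⅓)*(-2) = -⅔ ≈ -0.66667)
H(w) = ⅑ (H(w) = -⅙*(-⅔) = ⅑)
r(A) = (⅑ + A)/(-26 + A) (r(A) = (A + ⅑)/(A - 26) = (⅑ + A)/(-26 + A))
1/r(-30) = 1/((⅑ - 30)/(-26 - 30)) = 1/(-269/9/(-56)) = 1/(-1/56*(-269/9)) = 1/(269/504) = 504/269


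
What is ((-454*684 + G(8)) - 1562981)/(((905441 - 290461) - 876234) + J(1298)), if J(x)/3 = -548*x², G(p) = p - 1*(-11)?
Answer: 936749/1385039515 ≈ 0.00067633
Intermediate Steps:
G(p) = 11 + p (G(p) = p + 11 = 11 + p)
J(x) = -1644*x² (J(x) = 3*(-548*x²) = -1644*x²)
((-454*684 + G(8)) - 1562981)/(((905441 - 290461) - 876234) + J(1298)) = ((-454*684 + (11 + 8)) - 1562981)/(((905441 - 290461) - 876234) - 1644*1298²) = ((-310536 + 19) - 1562981)/((614980 - 876234) - 1644*1684804) = (-310517 - 1562981)/(-261254 - 2769817776) = -1873498/(-2770079030) = -1873498*(-1/2770079030) = 936749/1385039515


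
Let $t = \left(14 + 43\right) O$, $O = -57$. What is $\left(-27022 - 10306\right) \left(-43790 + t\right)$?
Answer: $1755871792$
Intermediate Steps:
$t = -3249$ ($t = \left(14 + 43\right) \left(-57\right) = 57 \left(-57\right) = -3249$)
$\left(-27022 - 10306\right) \left(-43790 + t\right) = \left(-27022 - 10306\right) \left(-43790 - 3249\right) = \left(-37328\right) \left(-47039\right) = 1755871792$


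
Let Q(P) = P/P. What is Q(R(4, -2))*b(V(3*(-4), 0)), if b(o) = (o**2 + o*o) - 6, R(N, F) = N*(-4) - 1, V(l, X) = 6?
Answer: 66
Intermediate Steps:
R(N, F) = -1 - 4*N (R(N, F) = -4*N - 1 = -1 - 4*N)
Q(P) = 1
b(o) = -6 + 2*o**2 (b(o) = (o**2 + o**2) - 6 = 2*o**2 - 6 = -6 + 2*o**2)
Q(R(4, -2))*b(V(3*(-4), 0)) = 1*(-6 + 2*6**2) = 1*(-6 + 2*36) = 1*(-6 + 72) = 1*66 = 66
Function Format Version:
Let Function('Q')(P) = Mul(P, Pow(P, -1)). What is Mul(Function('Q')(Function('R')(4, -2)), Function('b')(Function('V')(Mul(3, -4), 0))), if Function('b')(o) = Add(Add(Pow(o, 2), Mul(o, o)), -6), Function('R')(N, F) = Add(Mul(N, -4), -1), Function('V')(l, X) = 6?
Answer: 66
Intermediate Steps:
Function('R')(N, F) = Add(-1, Mul(-4, N)) (Function('R')(N, F) = Add(Mul(-4, N), -1) = Add(-1, Mul(-4, N)))
Function('Q')(P) = 1
Function('b')(o) = Add(-6, Mul(2, Pow(o, 2))) (Function('b')(o) = Add(Add(Pow(o, 2), Pow(o, 2)), -6) = Add(Mul(2, Pow(o, 2)), -6) = Add(-6, Mul(2, Pow(o, 2))))
Mul(Function('Q')(Function('R')(4, -2)), Function('b')(Function('V')(Mul(3, -4), 0))) = Mul(1, Add(-6, Mul(2, Pow(6, 2)))) = Mul(1, Add(-6, Mul(2, 36))) = Mul(1, Add(-6, 72)) = Mul(1, 66) = 66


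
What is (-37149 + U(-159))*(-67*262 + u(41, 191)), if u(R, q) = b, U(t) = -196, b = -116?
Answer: 659886150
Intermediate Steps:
u(R, q) = -116
(-37149 + U(-159))*(-67*262 + u(41, 191)) = (-37149 - 196)*(-67*262 - 116) = -37345*(-17554 - 116) = -37345*(-17670) = 659886150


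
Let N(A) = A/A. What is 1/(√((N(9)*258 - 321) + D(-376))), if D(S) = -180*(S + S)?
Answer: √15033/45099 ≈ 0.0027187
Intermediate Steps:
D(S) = -360*S
N(A) = 1
1/(√((N(9)*258 - 321) + D(-376))) = 1/(√((1*258 - 321) - 360*(-376))) = 1/(√((258 - 321) + 135360)) = 1/(√(-63 + 135360)) = 1/(√135297) = 1/(3*√15033) = √15033/45099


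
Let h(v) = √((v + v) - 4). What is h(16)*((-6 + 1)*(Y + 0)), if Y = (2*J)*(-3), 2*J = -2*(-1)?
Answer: 60*√7 ≈ 158.75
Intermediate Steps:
J = 1 (J = (-2*(-1))/2 = (½)*2 = 1)
Y = -6 (Y = (2*1)*(-3) = 2*(-3) = -6)
h(v) = √(-4 + 2*v) (h(v) = √(2*v - 4) = √(-4 + 2*v))
h(16)*((-6 + 1)*(Y + 0)) = √(-4 + 2*16)*((-6 + 1)*(-6 + 0)) = √(-4 + 32)*(-5*(-6)) = √28*30 = (2*√7)*30 = 60*√7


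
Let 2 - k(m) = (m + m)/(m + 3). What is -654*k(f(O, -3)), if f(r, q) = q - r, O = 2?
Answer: 1962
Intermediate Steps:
k(m) = 2 - 2*m/(3 + m) (k(m) = 2 - (m + m)/(m + 3) = 2 - 2*m/(3 + m))
-654*k(f(O, -3)) = -3924/(3 + (-3 - 1*2)) = -3924/(3 + (-3 - 2)) = -3924/(3 - 5) = -3924/(-2) = -3924*(-1)/2 = -654*(-3) = 1962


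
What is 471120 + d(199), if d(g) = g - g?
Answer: 471120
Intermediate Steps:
d(g) = 0
471120 + d(199) = 471120 + 0 = 471120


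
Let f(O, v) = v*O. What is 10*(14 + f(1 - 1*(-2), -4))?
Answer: 20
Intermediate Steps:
f(O, v) = O*v
10*(14 + f(1 - 1*(-2), -4)) = 10*(14 + (1 - 1*(-2))*(-4)) = 10*(14 + (1 + 2)*(-4)) = 10*(14 + 3*(-4)) = 10*(14 - 12) = 10*2 = 20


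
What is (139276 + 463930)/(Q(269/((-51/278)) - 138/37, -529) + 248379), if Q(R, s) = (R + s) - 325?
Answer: 1138249722/464305703 ≈ 2.4515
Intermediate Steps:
Q(R, s) = -325 + R + s
(139276 + 463930)/(Q(269/((-51/278)) - 138/37, -529) + 248379) = (139276 + 463930)/((-325 + (269/((-51/278)) - 138/37) - 529) + 248379) = 603206/((-325 + (269/((-51*1/278)) - 138*1/37) - 529) + 248379) = 603206/((-325 + (269/(-51/278) - 138/37) - 529) + 248379) = 603206/((-325 + (269*(-278/51) - 138/37) - 529) + 248379) = 603206/((-325 + (-74782/51 - 138/37) - 529) + 248379) = 603206/((-325 - 2773972/1887 - 529) + 248379) = 603206/(-4385470/1887 + 248379) = 603206/(464305703/1887) = 603206*(1887/464305703) = 1138249722/464305703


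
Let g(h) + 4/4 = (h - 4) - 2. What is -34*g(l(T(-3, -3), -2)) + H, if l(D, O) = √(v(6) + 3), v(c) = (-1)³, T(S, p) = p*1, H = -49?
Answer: 189 - 34*√2 ≈ 140.92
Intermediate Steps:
T(S, p) = p
v(c) = -1
l(D, O) = √2 (l(D, O) = √(-1 + 3) = √2)
g(h) = -7 + h (g(h) = -1 + ((h - 4) - 2) = -1 + ((-4 + h) - 2) = -1 + (-6 + h) = -7 + h)
-34*g(l(T(-3, -3), -2)) + H = -34*(-7 + √2) - 49 = (238 - 34*√2) - 49 = 189 - 34*√2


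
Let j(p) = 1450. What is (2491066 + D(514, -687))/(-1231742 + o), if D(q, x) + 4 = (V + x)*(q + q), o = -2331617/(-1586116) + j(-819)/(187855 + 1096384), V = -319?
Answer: -72381053282076616/61195033302828745 ≈ -1.1828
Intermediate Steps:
o = 2996653352663/2036952025724 (o = -2331617/(-1586116) + 1450/(187855 + 1096384) = -2331617*(-1/1586116) + 1450/1284239 = 2331617/1586116 + 1450*(1/1284239) = 2331617/1586116 + 1450/1284239 = 2996653352663/2036952025724 ≈ 1.4711)
D(q, x) = -4 + 2*q*(-319 + x) (D(q, x) = -4 + (-319 + x)*(q + q) = -4 + (-319 + x)*(2*q) = -4 + 2*q*(-319 + x))
(2491066 + D(514, -687))/(-1231742 + o) = (2491066 + (-4 - 638*514 + 2*514*(-687)))/(-1231742 + 2996653352663/2036952025724) = (2491066 + (-4 - 327932 - 706236))/(-2508996365415978545/2036952025724) = (2491066 - 1034172)*(-2036952025724/2508996365415978545) = 1456894*(-2036952025724/2508996365415978545) = -72381053282076616/61195033302828745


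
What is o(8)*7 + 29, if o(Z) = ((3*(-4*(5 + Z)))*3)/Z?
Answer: -761/2 ≈ -380.50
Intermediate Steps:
o(Z) = (-180 - 36*Z)/Z (o(Z) = ((3*(-20 - 4*Z))*3)/Z = ((-60 - 12*Z)*3)/Z = (-180 - 36*Z)/Z)
o(8)*7 + 29 = (-36 - 180/8)*7 + 29 = (-36 - 180*⅛)*7 + 29 = (-36 - 45/2)*7 + 29 = -117/2*7 + 29 = -819/2 + 29 = -761/2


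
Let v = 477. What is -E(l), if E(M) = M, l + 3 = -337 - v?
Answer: 817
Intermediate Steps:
l = -817 (l = -3 + (-337 - 1*477) = -3 + (-337 - 477) = -3 - 814 = -817)
-E(l) = -1*(-817) = 817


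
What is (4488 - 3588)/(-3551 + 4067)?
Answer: 75/43 ≈ 1.7442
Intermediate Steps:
(4488 - 3588)/(-3551 + 4067) = 900/516 = 900*(1/516) = 75/43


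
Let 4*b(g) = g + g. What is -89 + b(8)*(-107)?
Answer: -517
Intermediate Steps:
b(g) = g/2 (b(g) = (g + g)/4 = (2*g)/4 = g/2)
-89 + b(8)*(-107) = -89 + ((1/2)*8)*(-107) = -89 + 4*(-107) = -89 - 428 = -517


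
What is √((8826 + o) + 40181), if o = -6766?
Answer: √42241 ≈ 205.53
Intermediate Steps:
√((8826 + o) + 40181) = √((8826 - 6766) + 40181) = √(2060 + 40181) = √42241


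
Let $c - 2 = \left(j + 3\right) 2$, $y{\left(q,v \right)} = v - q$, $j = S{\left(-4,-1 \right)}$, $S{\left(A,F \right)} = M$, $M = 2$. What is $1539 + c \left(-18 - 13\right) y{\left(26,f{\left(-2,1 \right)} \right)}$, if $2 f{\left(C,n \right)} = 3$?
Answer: $10653$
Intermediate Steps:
$S{\left(A,F \right)} = 2$
$f{\left(C,n \right)} = \frac{3}{2}$ ($f{\left(C,n \right)} = \frac{1}{2} \cdot 3 = \frac{3}{2}$)
$j = 2$
$c = 12$ ($c = 2 + \left(2 + 3\right) 2 = 2 + 5 \cdot 2 = 2 + 10 = 12$)
$1539 + c \left(-18 - 13\right) y{\left(26,f{\left(-2,1 \right)} \right)} = 1539 + 12 \left(-18 - 13\right) \left(\frac{3}{2} - 26\right) = 1539 + 12 \left(-31\right) \left(\frac{3}{2} - 26\right) = 1539 - -9114 = 1539 + 9114 = 10653$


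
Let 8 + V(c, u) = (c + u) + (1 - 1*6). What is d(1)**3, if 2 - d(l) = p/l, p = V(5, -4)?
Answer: 2744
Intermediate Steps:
V(c, u) = -13 + c + u (V(c, u) = -8 + ((c + u) + (1 - 1*6)) = -8 + ((c + u) + (1 - 6)) = -8 + ((c + u) - 5) = -8 + (-5 + c + u) = -13 + c + u)
p = -12 (p = -13 + 5 - 4 = -12)
d(l) = 2 + 12/l (d(l) = 2 - (-12)/l = 2 + 12/l)
d(1)**3 = (2 + 12/1)**3 = (2 + 12*1)**3 = (2 + 12)**3 = 14**3 = 2744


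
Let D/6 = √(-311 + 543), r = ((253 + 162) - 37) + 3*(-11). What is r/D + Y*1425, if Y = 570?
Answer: 812250 + 115*√58/232 ≈ 8.1225e+5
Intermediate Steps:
r = 345 (r = (415 - 37) - 33 = 378 - 33 = 345)
D = 12*√58 (D = 6*√(-311 + 543) = 6*√232 = 6*(2*√58) = 12*√58 ≈ 91.389)
r/D + Y*1425 = 345/((12*√58)) + 570*1425 = 345*(√58/696) + 812250 = 115*√58/232 + 812250 = 812250 + 115*√58/232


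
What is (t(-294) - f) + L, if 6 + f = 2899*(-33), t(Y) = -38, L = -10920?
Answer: 84715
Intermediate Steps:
f = -95673 (f = -6 + 2899*(-33) = -6 - 95667 = -95673)
(t(-294) - f) + L = (-38 - 1*(-95673)) - 10920 = (-38 + 95673) - 10920 = 95635 - 10920 = 84715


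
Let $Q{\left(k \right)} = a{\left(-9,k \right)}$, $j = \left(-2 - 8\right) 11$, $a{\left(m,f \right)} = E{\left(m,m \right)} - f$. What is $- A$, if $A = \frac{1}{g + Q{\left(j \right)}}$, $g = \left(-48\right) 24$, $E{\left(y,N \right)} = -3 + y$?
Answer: $\frac{1}{1054} \approx 0.00094877$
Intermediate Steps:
$a{\left(m,f \right)} = -3 + m - f$ ($a{\left(m,f \right)} = \left(-3 + m\right) - f = -3 + m - f$)
$j = -110$ ($j = \left(-10\right) 11 = -110$)
$Q{\left(k \right)} = -12 - k$ ($Q{\left(k \right)} = -3 - 9 - k = -12 - k$)
$g = -1152$
$A = - \frac{1}{1054}$ ($A = \frac{1}{-1152 - -98} = \frac{1}{-1152 + \left(-12 + 110\right)} = \frac{1}{-1152 + 98} = \frac{1}{-1054} = - \frac{1}{1054} \approx -0.00094877$)
$- A = \left(-1\right) \left(- \frac{1}{1054}\right) = \frac{1}{1054}$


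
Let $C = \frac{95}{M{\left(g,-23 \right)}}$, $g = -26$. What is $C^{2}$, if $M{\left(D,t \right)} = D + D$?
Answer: $\frac{9025}{2704} \approx 3.3376$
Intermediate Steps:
$M{\left(D,t \right)} = 2 D$
$C = - \frac{95}{52}$ ($C = \frac{95}{2 \left(-26\right)} = \frac{95}{-52} = 95 \left(- \frac{1}{52}\right) = - \frac{95}{52} \approx -1.8269$)
$C^{2} = \left(- \frac{95}{52}\right)^{2} = \frac{9025}{2704}$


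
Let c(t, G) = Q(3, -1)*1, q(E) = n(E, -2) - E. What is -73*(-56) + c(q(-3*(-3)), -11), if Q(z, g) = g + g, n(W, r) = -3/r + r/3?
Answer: 4086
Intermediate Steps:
n(W, r) = -3/r + r/3 (n(W, r) = -3/r + r*(1/3) = -3/r + r/3)
Q(z, g) = 2*g
q(E) = 5/6 - E (q(E) = (-3/(-2) + (1/3)*(-2)) - E = (-3*(-1/2) - 2/3) - E = (3/2 - 2/3) - E = 5/6 - E)
c(t, G) = -2 (c(t, G) = (2*(-1))*1 = -2*1 = -2)
-73*(-56) + c(q(-3*(-3)), -11) = -73*(-56) - 2 = 4088 - 2 = 4086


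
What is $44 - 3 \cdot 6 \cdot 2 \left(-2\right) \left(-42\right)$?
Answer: $-133056$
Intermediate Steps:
$44 - 3 \cdot 6 \cdot 2 \left(-2\right) \left(-42\right) = 44 \left(-3\right) 12 \left(-2\right) \left(-42\right) = 44 \left(\left(-36\right) \left(-2\right)\right) \left(-42\right) = 44 \cdot 72 \left(-42\right) = 3168 \left(-42\right) = -133056$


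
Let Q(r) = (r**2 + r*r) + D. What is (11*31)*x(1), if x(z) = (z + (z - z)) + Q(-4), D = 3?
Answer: 12276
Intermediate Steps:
Q(r) = 3 + 2*r**2 (Q(r) = (r**2 + r*r) + 3 = (r**2 + r**2) + 3 = 2*r**2 + 3 = 3 + 2*r**2)
x(z) = 35 + z (x(z) = (z + (z - z)) + (3 + 2*(-4)**2) = (z + 0) + (3 + 2*16) = z + (3 + 32) = z + 35 = 35 + z)
(11*31)*x(1) = (11*31)*(35 + 1) = 341*36 = 12276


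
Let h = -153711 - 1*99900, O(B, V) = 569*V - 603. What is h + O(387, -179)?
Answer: -356065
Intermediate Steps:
O(B, V) = -603 + 569*V
h = -253611 (h = -153711 - 99900 = -253611)
h + O(387, -179) = -253611 + (-603 + 569*(-179)) = -253611 + (-603 - 101851) = -253611 - 102454 = -356065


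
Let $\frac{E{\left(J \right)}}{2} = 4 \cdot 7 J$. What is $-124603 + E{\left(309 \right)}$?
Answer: $-107299$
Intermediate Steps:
$E{\left(J \right)} = 56 J$ ($E{\left(J \right)} = 2 \cdot 4 \cdot 7 J = 2 \cdot 28 J = 56 J$)
$-124603 + E{\left(309 \right)} = -124603 + 56 \cdot 309 = -124603 + 17304 = -107299$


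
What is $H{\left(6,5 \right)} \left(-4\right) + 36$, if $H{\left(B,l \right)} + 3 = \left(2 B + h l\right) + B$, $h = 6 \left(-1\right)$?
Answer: $96$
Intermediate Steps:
$h = -6$
$H{\left(B,l \right)} = -3 - 6 l + 3 B$ ($H{\left(B,l \right)} = -3 + \left(\left(2 B - 6 l\right) + B\right) = -3 + \left(\left(- 6 l + 2 B\right) + B\right) = -3 + \left(- 6 l + 3 B\right) = -3 - 6 l + 3 B$)
$H{\left(6,5 \right)} \left(-4\right) + 36 = \left(-3 - 30 + 3 \cdot 6\right) \left(-4\right) + 36 = \left(-3 - 30 + 18\right) \left(-4\right) + 36 = \left(-15\right) \left(-4\right) + 36 = 60 + 36 = 96$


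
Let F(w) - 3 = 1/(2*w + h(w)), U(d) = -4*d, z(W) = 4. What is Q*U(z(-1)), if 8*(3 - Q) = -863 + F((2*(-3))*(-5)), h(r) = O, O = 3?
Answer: -111382/63 ≈ -1768.0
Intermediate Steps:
h(r) = 3
F(w) = 3 + 1/(3 + 2*w) (F(w) = 3 + 1/(2*w + 3) = 3 + 1/(3 + 2*w))
Q = 55691/504 (Q = 3 - (-863 + 2*(5 + 3*((2*(-3))*(-5)))/(3 + 2*((2*(-3))*(-5))))/8 = 3 - (-863 + 2*(5 + 3*(-6*(-5)))/(3 + 2*(-6*(-5))))/8 = 3 - (-863 + 2*(5 + 3*30)/(3 + 2*30))/8 = 3 - (-863 + 2*(5 + 90)/(3 + 60))/8 = 3 - (-863 + 2*95/63)/8 = 3 - (-863 + 2*(1/63)*95)/8 = 3 - (-863 + 190/63)/8 = 3 - ⅛*(-54179/63) = 3 + 54179/504 = 55691/504 ≈ 110.50)
Q*U(z(-1)) = 55691*(-4*4)/504 = (55691/504)*(-16) = -111382/63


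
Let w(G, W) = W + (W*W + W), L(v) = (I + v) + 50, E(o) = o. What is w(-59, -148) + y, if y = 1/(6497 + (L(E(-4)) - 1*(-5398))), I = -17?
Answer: 257653793/11924 ≈ 21608.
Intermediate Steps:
L(v) = 33 + v (L(v) = (-17 + v) + 50 = 33 + v)
w(G, W) = W**2 + 2*W (w(G, W) = W + (W**2 + W) = W + (W + W**2) = W**2 + 2*W)
y = 1/11924 (y = 1/(6497 + ((33 - 4) - 1*(-5398))) = 1/(6497 + (29 + 5398)) = 1/(6497 + 5427) = 1/11924 ≈ 8.3864e-5)
w(-59, -148) + y = -148*(2 - 148) + 1/11924 = -148*(-146) + 1/11924 = 21608 + 1/11924 = 257653793/11924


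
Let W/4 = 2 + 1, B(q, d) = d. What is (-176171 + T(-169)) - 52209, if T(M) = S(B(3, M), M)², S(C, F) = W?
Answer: -228236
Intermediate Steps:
W = 12 (W = 4*(2 + 1) = 4*3 = 12)
S(C, F) = 12
T(M) = 144 (T(M) = 12² = 144)
(-176171 + T(-169)) - 52209 = (-176171 + 144) - 52209 = -176027 - 52209 = -228236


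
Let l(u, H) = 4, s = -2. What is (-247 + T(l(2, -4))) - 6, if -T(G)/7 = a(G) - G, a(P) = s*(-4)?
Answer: -281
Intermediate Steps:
a(P) = 8 (a(P) = -2*(-4) = 8)
T(G) = -56 + 7*G (T(G) = -7*(8 - G) = -56 + 7*G)
(-247 + T(l(2, -4))) - 6 = (-247 + (-56 + 7*4)) - 6 = (-247 + (-56 + 28)) - 6 = (-247 - 28) - 6 = -275 - 6 = -281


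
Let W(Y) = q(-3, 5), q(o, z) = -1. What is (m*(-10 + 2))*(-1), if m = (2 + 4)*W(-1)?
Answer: -48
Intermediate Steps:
W(Y) = -1
m = -6 (m = (2 + 4)*(-1) = 6*(-1) = -6)
(m*(-10 + 2))*(-1) = -6*(-10 + 2)*(-1) = -6*(-8)*(-1) = 48*(-1) = -48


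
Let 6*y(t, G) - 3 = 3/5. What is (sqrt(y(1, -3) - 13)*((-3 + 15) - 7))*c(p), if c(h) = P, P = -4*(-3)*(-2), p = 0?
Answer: -24*I*sqrt(310) ≈ -422.56*I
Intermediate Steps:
y(t, G) = 3/5 (y(t, G) = 1/2 + (3/5)/6 = 1/2 + (3*(1/5))/6 = 1/2 + (1/6)*(3/5) = 1/2 + 1/10 = 3/5)
P = -24 (P = 12*(-2) = -24)
c(h) = -24
(sqrt(y(1, -3) - 13)*((-3 + 15) - 7))*c(p) = (sqrt(3/5 - 13)*((-3 + 15) - 7))*(-24) = (sqrt(-62/5)*(12 - 7))*(-24) = ((I*sqrt(310)/5)*5)*(-24) = (I*sqrt(310))*(-24) = -24*I*sqrt(310)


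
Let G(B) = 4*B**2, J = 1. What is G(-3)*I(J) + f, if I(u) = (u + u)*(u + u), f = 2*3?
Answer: 150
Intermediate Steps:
f = 6
I(u) = 4*u**2 (I(u) = (2*u)*(2*u) = 4*u**2)
G(-3)*I(J) + f = (4*(-3)**2)*(4*1**2) + 6 = (4*9)*(4*1) + 6 = 36*4 + 6 = 144 + 6 = 150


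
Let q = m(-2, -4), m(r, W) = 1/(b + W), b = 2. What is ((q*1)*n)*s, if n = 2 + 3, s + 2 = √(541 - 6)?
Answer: 5 - 5*√535/2 ≈ -52.825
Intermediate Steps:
m(r, W) = 1/(2 + W)
q = -½ (q = 1/(2 - 4) = 1/(-2) = -½ ≈ -0.50000)
s = -2 + √535 (s = -2 + √(541 - 6) = -2 + √535 ≈ 21.130)
n = 5
((q*1)*n)*s = (-½*1*5)*(-2 + √535) = (-½*5)*(-2 + √535) = -5*(-2 + √535)/2 = 5 - 5*√535/2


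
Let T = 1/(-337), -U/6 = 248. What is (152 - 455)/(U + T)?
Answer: 102111/501457 ≈ 0.20363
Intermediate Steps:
U = -1488 (U = -6*248 = -1488)
T = -1/337 ≈ -0.0029674
(152 - 455)/(U + T) = (152 - 455)/(-1488 - 1/337) = -303/(-501457/337) = -303*(-337/501457) = 102111/501457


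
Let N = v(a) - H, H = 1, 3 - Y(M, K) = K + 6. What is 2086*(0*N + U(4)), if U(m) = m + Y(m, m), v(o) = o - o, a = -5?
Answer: -6258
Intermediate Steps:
Y(M, K) = -3 - K (Y(M, K) = 3 - (K + 6) = 3 - (6 + K) = 3 + (-6 - K) = -3 - K)
v(o) = 0
U(m) = -3 (U(m) = m + (-3 - m) = -3)
N = -1 (N = 0 - 1*1 = 0 - 1 = -1)
2086*(0*N + U(4)) = 2086*(0*(-1) - 3) = 2086*(0 - 3) = 2086*(-3) = -6258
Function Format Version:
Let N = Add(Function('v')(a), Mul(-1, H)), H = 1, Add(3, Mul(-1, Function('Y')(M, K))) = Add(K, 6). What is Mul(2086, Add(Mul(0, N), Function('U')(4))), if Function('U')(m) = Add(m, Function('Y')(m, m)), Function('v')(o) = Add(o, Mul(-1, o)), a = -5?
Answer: -6258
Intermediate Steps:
Function('Y')(M, K) = Add(-3, Mul(-1, K)) (Function('Y')(M, K) = Add(3, Mul(-1, Add(K, 6))) = Add(3, Mul(-1, Add(6, K))) = Add(3, Add(-6, Mul(-1, K))) = Add(-3, Mul(-1, K)))
Function('v')(o) = 0
Function('U')(m) = -3 (Function('U')(m) = Add(m, Add(-3, Mul(-1, m))) = -3)
N = -1 (N = Add(0, Mul(-1, 1)) = Add(0, -1) = -1)
Mul(2086, Add(Mul(0, N), Function('U')(4))) = Mul(2086, Add(Mul(0, -1), -3)) = Mul(2086, Add(0, -3)) = Mul(2086, -3) = -6258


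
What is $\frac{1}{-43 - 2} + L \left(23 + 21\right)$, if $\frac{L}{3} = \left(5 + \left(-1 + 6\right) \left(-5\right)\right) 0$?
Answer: $- \frac{1}{45} \approx -0.022222$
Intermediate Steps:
$L = 0$ ($L = 3 \left(5 + \left(-1 + 6\right) \left(-5\right)\right) 0 = 3 \left(5 + 5 \left(-5\right)\right) 0 = 3 \left(5 - 25\right) 0 = 3 \left(\left(-20\right) 0\right) = 3 \cdot 0 = 0$)
$\frac{1}{-43 - 2} + L \left(23 + 21\right) = \frac{1}{-43 - 2} + 0 \left(23 + 21\right) = \frac{1}{-45} + 0 \cdot 44 = - \frac{1}{45} + 0 = - \frac{1}{45}$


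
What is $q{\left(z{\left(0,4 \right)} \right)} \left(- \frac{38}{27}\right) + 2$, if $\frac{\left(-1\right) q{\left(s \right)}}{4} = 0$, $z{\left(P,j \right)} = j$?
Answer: $2$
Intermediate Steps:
$q{\left(s \right)} = 0$ ($q{\left(s \right)} = \left(-4\right) 0 = 0$)
$q{\left(z{\left(0,4 \right)} \right)} \left(- \frac{38}{27}\right) + 2 = 0 \left(- \frac{38}{27}\right) + 2 = 0 + 2 = 2$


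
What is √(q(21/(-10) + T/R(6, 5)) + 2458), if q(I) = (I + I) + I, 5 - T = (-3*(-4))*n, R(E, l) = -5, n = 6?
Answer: √249190/10 ≈ 49.919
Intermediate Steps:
T = -67 (T = 5 - (-3*(-4))*6 = 5 - 12*6 = 5 - 1*72 = 5 - 72 = -67)
q(I) = 3*I (q(I) = 2*I + I = 3*I)
√(q(21/(-10) + T/R(6, 5)) + 2458) = √(3*(21/(-10) - 67/(-5)) + 2458) = √(3*(21*(-⅒) - 67*(-⅕)) + 2458) = √(3*(-21/10 + 67/5) + 2458) = √(3*(113/10) + 2458) = √(339/10 + 2458) = √(24919/10) = √249190/10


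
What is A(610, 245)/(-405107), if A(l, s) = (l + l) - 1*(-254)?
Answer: -1474/405107 ≈ -0.0036385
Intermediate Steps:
A(l, s) = 254 + 2*l (A(l, s) = 2*l + 254 = 254 + 2*l)
A(610, 245)/(-405107) = (254 + 2*610)/(-405107) = (254 + 1220)*(-1/405107) = 1474*(-1/405107) = -1474/405107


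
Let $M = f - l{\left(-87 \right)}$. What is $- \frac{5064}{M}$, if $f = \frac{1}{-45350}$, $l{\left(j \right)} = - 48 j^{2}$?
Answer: $- \frac{229652400}{16476199199} \approx -0.013938$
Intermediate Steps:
$f = - \frac{1}{45350} \approx -2.2051 \cdot 10^{-5}$
$M = \frac{16476199199}{45350}$ ($M = - \frac{1}{45350} - - 48 \left(-87\right)^{2} = - \frac{1}{45350} - \left(-48\right) 7569 = - \frac{1}{45350} - -363312 = - \frac{1}{45350} + 363312 = \frac{16476199199}{45350} \approx 3.6331 \cdot 10^{5}$)
$- \frac{5064}{M} = - \frac{5064}{\frac{16476199199}{45350}} = \left(-5064\right) \frac{45350}{16476199199} = - \frac{229652400}{16476199199}$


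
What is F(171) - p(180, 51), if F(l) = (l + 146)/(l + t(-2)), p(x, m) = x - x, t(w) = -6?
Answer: 317/165 ≈ 1.9212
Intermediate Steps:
p(x, m) = 0
F(l) = (146 + l)/(-6 + l) (F(l) = (l + 146)/(l - 6) = (146 + l)/(-6 + l))
F(171) - p(180, 51) = (146 + 171)/(-6 + 171) - 1*0 = 317/165 + 0 = 317/165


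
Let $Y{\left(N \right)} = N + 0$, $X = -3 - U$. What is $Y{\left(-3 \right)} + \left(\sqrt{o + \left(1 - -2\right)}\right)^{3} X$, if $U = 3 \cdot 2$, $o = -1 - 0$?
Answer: $-3 - 18 \sqrt{2} \approx -28.456$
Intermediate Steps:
$o = -1$ ($o = -1 + 0 = -1$)
$U = 6$
$X = -9$ ($X = -3 - 6 = -9$)
$Y{\left(N \right)} = N$
$Y{\left(-3 \right)} + \left(\sqrt{o + \left(1 - -2\right)}\right)^{3} X = -3 + \left(\sqrt{-1 + \left(1 - -2\right)}\right)^{3} \left(-9\right) = -3 + \left(\sqrt{-1 + \left(1 + 2\right)}\right)^{3} \left(-9\right) = -3 + \left(\sqrt{-1 + 3}\right)^{3} \left(-9\right) = -3 + \left(\sqrt{2}\right)^{3} \left(-9\right) = -3 + 2 \sqrt{2} \left(-9\right) = -3 - 18 \sqrt{2}$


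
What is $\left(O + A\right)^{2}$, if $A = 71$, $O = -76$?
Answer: $25$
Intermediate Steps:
$\left(O + A\right)^{2} = \left(-76 + 71\right)^{2} = \left(-5\right)^{2} = 25$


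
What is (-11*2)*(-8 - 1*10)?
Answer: 396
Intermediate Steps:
(-11*2)*(-8 - 1*10) = -22*(-8 - 10) = -22*(-18) = 396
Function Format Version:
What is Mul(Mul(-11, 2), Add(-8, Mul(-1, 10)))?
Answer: 396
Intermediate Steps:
Mul(Mul(-11, 2), Add(-8, Mul(-1, 10))) = Mul(-22, Add(-8, -10)) = Mul(-22, -18) = 396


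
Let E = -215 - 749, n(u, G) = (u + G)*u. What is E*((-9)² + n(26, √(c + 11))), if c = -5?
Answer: -729748 - 25064*√6 ≈ -7.9114e+5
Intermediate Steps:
n(u, G) = u*(G + u) (n(u, G) = (G + u)*u = u*(G + u))
E = -964
E*((-9)² + n(26, √(c + 11))) = -964*((-9)² + 26*(√(-5 + 11) + 26)) = -964*(81 + 26*(√6 + 26)) = -964*(81 + 26*(26 + √6)) = -964*(81 + (676 + 26*√6)) = -964*(757 + 26*√6) = -729748 - 25064*√6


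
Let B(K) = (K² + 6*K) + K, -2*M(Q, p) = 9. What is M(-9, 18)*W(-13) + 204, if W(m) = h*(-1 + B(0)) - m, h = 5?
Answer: 168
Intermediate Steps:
M(Q, p) = -9/2 (M(Q, p) = -½*9 = -9/2)
B(K) = K² + 7*K
W(m) = -5 - m (W(m) = 5*(-1 + 0*(7 + 0)) - m = 5*(-1 + 0*7) - m = 5*(-1 + 0) - m = 5*(-1) - m = -5 - m)
M(-9, 18)*W(-13) + 204 = -9*(-5 - 1*(-13))/2 + 204 = -9*(-5 + 13)/2 + 204 = -9/2*8 + 204 = -36 + 204 = 168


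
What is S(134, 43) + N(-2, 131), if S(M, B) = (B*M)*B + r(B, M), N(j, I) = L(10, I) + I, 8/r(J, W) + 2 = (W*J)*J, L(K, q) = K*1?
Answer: 15355607489/61941 ≈ 2.4791e+5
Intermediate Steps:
L(K, q) = K
r(J, W) = 8/(-2 + W*J²) (r(J, W) = 8/(-2 + (W*J)*J) = 8/(-2 + (J*W)*J) = 8/(-2 + W*J²))
N(j, I) = 10 + I
S(M, B) = 8/(-2 + M*B²) + M*B² (S(M, B) = (B*M)*B + 8/(-2 + M*B²) = M*B² + 8/(-2 + M*B²) = 8/(-2 + M*B²) + M*B²)
S(134, 43) + N(-2, 131) = (8 + 134*43²*(-2 + 134*43²))/(-2 + 134*43²) + (10 + 131) = (8 + 134*1849*(-2 + 134*1849))/(-2 + 134*1849) + 141 = (8 + 134*1849*(-2 + 247766))/(-2 + 247766) + 141 = (8 + 134*1849*247764)/247764 + 141 = (8 + 61387495224)/247764 + 141 = (1/247764)*61387495232 + 141 = 15346873808/61941 + 141 = 15355607489/61941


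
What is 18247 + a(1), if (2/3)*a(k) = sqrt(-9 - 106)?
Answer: 18247 + 3*I*sqrt(115)/2 ≈ 18247.0 + 16.086*I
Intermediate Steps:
a(k) = 3*I*sqrt(115)/2 (a(k) = 3*sqrt(-9 - 106)/2 = 3*sqrt(-115)/2 = 3*(I*sqrt(115))/2 = 3*I*sqrt(115)/2)
18247 + a(1) = 18247 + 3*I*sqrt(115)/2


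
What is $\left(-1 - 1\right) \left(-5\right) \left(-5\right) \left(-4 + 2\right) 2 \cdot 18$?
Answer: $3600$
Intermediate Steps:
$\left(-1 - 1\right) \left(-5\right) \left(-5\right) \left(-4 + 2\right) 2 \cdot 18 = - 2 \cdot 25 \left(-2\right) 2 \cdot 18 = \left(-2\right) \left(-50\right) 2 \cdot 18 = 100 \cdot 2 \cdot 18 = 200 \cdot 18 = 3600$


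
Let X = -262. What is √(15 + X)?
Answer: I*√247 ≈ 15.716*I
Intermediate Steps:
√(15 + X) = √(15 - 262) = √(-247) = I*√247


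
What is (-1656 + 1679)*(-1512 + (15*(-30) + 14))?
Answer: -44804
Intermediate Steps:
(-1656 + 1679)*(-1512 + (15*(-30) + 14)) = 23*(-1512 + (-450 + 14)) = 23*(-1512 - 436) = 23*(-1948) = -44804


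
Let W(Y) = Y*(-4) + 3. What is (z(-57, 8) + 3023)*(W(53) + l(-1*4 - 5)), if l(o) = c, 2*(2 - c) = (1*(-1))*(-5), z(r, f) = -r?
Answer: -645260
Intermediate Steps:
c = -½ (c = 2 - 1*(-1)*(-5)/2 = 2 - (-1)*(-5)/2 = 2 - ½*5 = 2 - 5/2 = -½ ≈ -0.50000)
l(o) = -½
W(Y) = 3 - 4*Y (W(Y) = -4*Y + 3 = 3 - 4*Y)
(z(-57, 8) + 3023)*(W(53) + l(-1*4 - 5)) = (-1*(-57) + 3023)*((3 - 4*53) - ½) = (57 + 3023)*((3 - 212) - ½) = 3080*(-209 - ½) = 3080*(-419/2) = -645260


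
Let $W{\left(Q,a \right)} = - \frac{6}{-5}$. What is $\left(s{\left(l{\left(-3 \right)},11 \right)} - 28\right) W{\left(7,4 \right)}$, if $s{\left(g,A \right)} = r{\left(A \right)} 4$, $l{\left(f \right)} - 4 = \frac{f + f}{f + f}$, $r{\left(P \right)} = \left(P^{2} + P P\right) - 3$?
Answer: $\frac{5568}{5} \approx 1113.6$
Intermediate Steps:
$r{\left(P \right)} = -3 + 2 P^{2}$ ($r{\left(P \right)} = \left(P^{2} + P^{2}\right) - 3 = 2 P^{2} - 3 = -3 + 2 P^{2}$)
$W{\left(Q,a \right)} = \frac{6}{5}$ ($W{\left(Q,a \right)} = \left(-6\right) \left(- \frac{1}{5}\right) = \frac{6}{5}$)
$l{\left(f \right)} = 5$ ($l{\left(f \right)} = 4 + \frac{f + f}{f + f} = 4 + \frac{2 f}{2 f} = 4 + 2 f \frac{1}{2 f} = 4 + 1 = 5$)
$s{\left(g,A \right)} = -12 + 8 A^{2}$ ($s{\left(g,A \right)} = \left(-3 + 2 A^{2}\right) 4 = -12 + 8 A^{2}$)
$\left(s{\left(l{\left(-3 \right)},11 \right)} - 28\right) W{\left(7,4 \right)} = \left(\left(-12 + 8 \cdot 11^{2}\right) - 28\right) \frac{6}{5} = \left(\left(-12 + 8 \cdot 121\right) - 28\right) \frac{6}{5} = \left(\left(-12 + 968\right) - 28\right) \frac{6}{5} = \left(956 - 28\right) \frac{6}{5} = 928 \cdot \frac{6}{5} = \frac{5568}{5}$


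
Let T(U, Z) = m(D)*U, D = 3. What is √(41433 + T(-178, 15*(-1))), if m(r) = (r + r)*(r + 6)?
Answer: √31821 ≈ 178.38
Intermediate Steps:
m(r) = 2*r*(6 + r) (m(r) = (2*r)*(6 + r) = 2*r*(6 + r))
T(U, Z) = 54*U (T(U, Z) = (2*3*(6 + 3))*U = (2*3*9)*U = 54*U)
√(41433 + T(-178, 15*(-1))) = √(41433 + 54*(-178)) = √(41433 - 9612) = √31821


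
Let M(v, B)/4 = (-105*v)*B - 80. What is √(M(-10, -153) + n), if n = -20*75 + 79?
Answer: I*√644341 ≈ 802.71*I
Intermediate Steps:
M(v, B) = -320 - 420*B*v (M(v, B) = 4*((-105*v)*B - 80) = 4*(-105*B*v - 80) = 4*(-80 - 105*B*v) = -320 - 420*B*v)
n = -1421 (n = -1500 + 79 = -1421)
√(M(-10, -153) + n) = √((-320 - 420*(-153)*(-10)) - 1421) = √((-320 - 642600) - 1421) = √(-642920 - 1421) = √(-644341) = I*√644341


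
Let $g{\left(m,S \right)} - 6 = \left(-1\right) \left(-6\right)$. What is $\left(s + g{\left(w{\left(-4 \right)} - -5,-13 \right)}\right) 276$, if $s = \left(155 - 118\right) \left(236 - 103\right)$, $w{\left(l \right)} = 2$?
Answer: $1361508$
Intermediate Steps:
$g{\left(m,S \right)} = 12$ ($g{\left(m,S \right)} = 6 - -6 = 6 + 6 = 12$)
$s = 4921$ ($s = 37 \cdot 133 = 4921$)
$\left(s + g{\left(w{\left(-4 \right)} - -5,-13 \right)}\right) 276 = \left(4921 + 12\right) 276 = 4933 \cdot 276 = 1361508$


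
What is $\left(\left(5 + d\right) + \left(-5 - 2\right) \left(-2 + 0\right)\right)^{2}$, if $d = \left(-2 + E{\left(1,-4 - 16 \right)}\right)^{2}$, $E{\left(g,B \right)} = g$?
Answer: $400$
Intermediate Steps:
$d = 1$ ($d = \left(-2 + 1\right)^{2} = \left(-1\right)^{2} = 1$)
$\left(\left(5 + d\right) + \left(-5 - 2\right) \left(-2 + 0\right)\right)^{2} = \left(\left(5 + 1\right) + \left(-5 - 2\right) \left(-2 + 0\right)\right)^{2} = \left(6 - -14\right)^{2} = \left(6 + 14\right)^{2} = 20^{2} = 400$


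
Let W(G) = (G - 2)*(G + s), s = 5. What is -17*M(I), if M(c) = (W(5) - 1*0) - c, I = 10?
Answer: -340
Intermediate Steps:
W(G) = (-2 + G)*(5 + G) (W(G) = (G - 2)*(G + 5) = (-2 + G)*(5 + G))
M(c) = 30 - c (M(c) = ((-10 + 5**2 + 3*5) - 1*0) - c = ((-10 + 25 + 15) + 0) - c = (30 + 0) - c = 30 - c)
-17*M(I) = -17*(30 - 1*10) = -17*(30 - 10) = -17*20 = -340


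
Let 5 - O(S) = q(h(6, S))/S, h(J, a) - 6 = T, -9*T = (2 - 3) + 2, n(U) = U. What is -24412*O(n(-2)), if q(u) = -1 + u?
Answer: -1635604/9 ≈ -1.8173e+5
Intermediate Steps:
T = -⅑ (T = -((2 - 3) + 2)/9 = -(-1 + 2)/9 = -⅑*1 = -⅑ ≈ -0.11111)
h(J, a) = 53/9 (h(J, a) = 6 - ⅑ = 53/9)
O(S) = 5 - 44/(9*S) (O(S) = 5 - (-1 + 53/9)/S = 5 - 44/(9*S))
-24412*O(n(-2)) = -24412*(5 - 44/9/(-2)) = -24412*(5 - 44/9*(-½)) = -24412*(5 + 22/9) = -24412*67/9 = -1635604/9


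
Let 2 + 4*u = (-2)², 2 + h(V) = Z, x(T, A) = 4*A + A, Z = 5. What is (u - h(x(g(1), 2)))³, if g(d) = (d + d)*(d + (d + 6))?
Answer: -125/8 ≈ -15.625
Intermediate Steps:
g(d) = 2*d*(6 + 2*d) (g(d) = (2*d)*(d + (6 + d)) = (2*d)*(6 + 2*d) = 2*d*(6 + 2*d))
x(T, A) = 5*A
h(V) = 3 (h(V) = -2 + 5 = 3)
u = ½ (u = -½ + (¼)*(-2)² = -½ + (¼)*4 = -½ + 1 = ½ ≈ 0.50000)
(u - h(x(g(1), 2)))³ = (½ - 1*3)³ = (½ - 3)³ = (-5/2)³ = -125/8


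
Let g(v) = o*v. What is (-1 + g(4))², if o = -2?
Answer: 81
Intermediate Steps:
g(v) = -2*v
(-1 + g(4))² = (-1 - 2*4)² = (-1 - 8)² = (-9)² = 81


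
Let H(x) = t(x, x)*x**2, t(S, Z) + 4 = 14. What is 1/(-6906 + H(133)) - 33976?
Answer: -5775376383/169984 ≈ -33976.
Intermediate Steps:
t(S, Z) = 10 (t(S, Z) = -4 + 14 = 10)
H(x) = 10*x**2
1/(-6906 + H(133)) - 33976 = 1/(-6906 + 10*133**2) - 33976 = 1/(-6906 + 10*17689) - 33976 = 1/(-6906 + 176890) - 33976 = 1/169984 - 33976 = -5775376383/169984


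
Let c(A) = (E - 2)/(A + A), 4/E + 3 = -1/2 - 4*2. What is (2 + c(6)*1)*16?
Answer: 664/23 ≈ 28.870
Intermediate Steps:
E = -8/23 (E = 4/(-3 + (-1/2 - 4*2)) = 4/(-3 + (-1*1/2 - 8)) = 4/(-3 + (-1/2 - 8)) = 4/(-3 - 17/2) = 4/(-23/2) = 4*(-2/23) = -8/23 ≈ -0.34783)
c(A) = -27/(23*A) (c(A) = (-8/23 - 2)/(A + A) = -54*1/(2*A)/23 = -27/(23*A))
(2 + c(6)*1)*16 = (2 - 27/23/6*1)*16 = (2 - 27/23*1/6*1)*16 = (2 - 9/46*1)*16 = (2 - 9/46)*16 = (83/46)*16 = 664/23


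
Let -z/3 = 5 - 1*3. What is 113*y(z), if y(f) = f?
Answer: -678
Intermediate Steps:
z = -6 (z = -3*(5 - 1*3) = -3*(5 - 3) = -3*2 = -6)
113*y(z) = 113*(-6) = -678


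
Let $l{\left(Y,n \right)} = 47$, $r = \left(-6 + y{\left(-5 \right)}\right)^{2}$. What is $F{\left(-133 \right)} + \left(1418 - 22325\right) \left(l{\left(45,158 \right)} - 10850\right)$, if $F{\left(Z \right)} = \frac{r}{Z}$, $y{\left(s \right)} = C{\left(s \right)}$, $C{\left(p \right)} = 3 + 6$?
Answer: $\frac{30039156684}{133} \approx 2.2586 \cdot 10^{8}$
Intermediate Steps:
$C{\left(p \right)} = 9$
$y{\left(s \right)} = 9$
$r = 9$ ($r = \left(-6 + 9\right)^{2} = 3^{2} = 9$)
$F{\left(Z \right)} = \frac{9}{Z}$
$F{\left(-133 \right)} + \left(1418 - 22325\right) \left(l{\left(45,158 \right)} - 10850\right) = \frac{9}{-133} + \left(1418 - 22325\right) \left(47 - 10850\right) = 9 \left(- \frac{1}{133}\right) - -225858321 = - \frac{9}{133} + 225858321 = \frac{30039156684}{133}$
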